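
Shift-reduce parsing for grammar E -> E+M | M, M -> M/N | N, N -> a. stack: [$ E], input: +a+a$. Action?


shift '+' to continue E -> E+M
Action: shift


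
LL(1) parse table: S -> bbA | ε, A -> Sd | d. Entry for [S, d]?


For [S, d]: ε is nullable and 'd' ∈ FOLLOW(S)
Entry: S -> ε


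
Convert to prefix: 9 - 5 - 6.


left-to-right (same/higher precedence on left): tree is (- (- 9 5) 6)
Prefix: - - 9 5 6


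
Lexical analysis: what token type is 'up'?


Pattern: letter/underscore followed by alphanumerics, not a keyword
Type: IDENTIFIER


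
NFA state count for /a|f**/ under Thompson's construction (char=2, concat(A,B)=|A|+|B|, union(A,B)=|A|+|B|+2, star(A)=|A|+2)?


Syntax tree has 2 char leaf(s), 1 union(s), 2 star(s)
chars contribute 2×2 = 4; each union adds +2; each star adds +2
Total: 4 + 2 + 4 = 10 states


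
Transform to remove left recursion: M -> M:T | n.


Left-recursive alternatives: M:T; non-recursive: n
Introduce M': M -> nM', M' -> :TM' | ε


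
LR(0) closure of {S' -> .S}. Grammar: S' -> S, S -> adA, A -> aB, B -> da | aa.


Start: S' -> .S
For each item with dot before a nonterminal B, add B -> .γ for every B-production
Closure: [S' -> .S, S -> .adA]


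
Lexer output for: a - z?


Scan left to right, longest-match per lexeme
Tokens: ID(a), OP(-), ID(z)


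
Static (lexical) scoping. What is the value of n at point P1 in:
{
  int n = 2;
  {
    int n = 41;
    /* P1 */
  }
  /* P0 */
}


n declared in the same block as P1
n = 41


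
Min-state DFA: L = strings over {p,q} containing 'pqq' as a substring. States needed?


KMP-style automaton: 3 progress states + 1 absorbing accept = 4
Minimal DFA: 4 states


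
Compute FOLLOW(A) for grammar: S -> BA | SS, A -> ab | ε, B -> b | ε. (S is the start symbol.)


$ ∈ FOLLOW(S). For each A -> αBβ: add FIRST(β)\{ε} to FOLLOW(B); if β nullable, add FOLLOW(A).
FOLLOW(A) = {$, a, b}


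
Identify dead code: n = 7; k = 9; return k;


n is assigned but never read
Dead: 'n = 7'


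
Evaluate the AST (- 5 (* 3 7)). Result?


Evaluate inner: (* 3 7) = 21
Evaluate root: (- 5 21) = -16
Result: -16


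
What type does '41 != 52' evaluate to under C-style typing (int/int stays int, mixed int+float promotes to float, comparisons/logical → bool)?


Operand types: int != int
Rule: comparison yields bool
Result type: bool


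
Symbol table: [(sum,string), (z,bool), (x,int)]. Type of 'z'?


Lookup 'z' → type bool


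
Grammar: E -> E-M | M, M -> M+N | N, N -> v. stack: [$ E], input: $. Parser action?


start symbol E on stack, input exhausted
Action: accept


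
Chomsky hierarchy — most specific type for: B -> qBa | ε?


Single nonterminal LHS, but q^n a^n is not regular
Classification: Type 2 (Context-Free)


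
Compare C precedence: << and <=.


'<<' is shift (level 8); '<=' is relational (level 7)
Higher level binds tighter
'<<' has higher precedence than '<='


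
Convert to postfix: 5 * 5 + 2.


Left to right (same or higher precedence on left)
Postfix: 5 5 * 2 +


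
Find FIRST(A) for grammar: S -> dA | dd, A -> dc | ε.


Per alternative of A: FIRST(dc) = {d}; FIRST(ε) = {ε}
FIRST(A) = {d, ε}


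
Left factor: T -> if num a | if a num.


Common prefix: 'if'
Factored: T -> if T', T' -> num a | a num


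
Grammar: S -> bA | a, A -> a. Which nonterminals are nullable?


A nonterminal is nullable iff some alternative derives ε (directly, or every symbol in it is nullable)
Nullable: {}


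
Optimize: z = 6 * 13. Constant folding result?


6 * 13 = 78 at compile time
Optimized: z = 78


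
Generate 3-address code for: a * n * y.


Break into single-operator statements:
t1 = a * n
t2 = t1 * y


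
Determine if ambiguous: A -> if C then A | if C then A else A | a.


dangling else: 'if C then if C then a else a' parses two ways
Ambiguous


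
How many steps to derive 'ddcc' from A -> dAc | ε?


Derivation: A => dAc => ddAcc => ddcc
Steps: 3


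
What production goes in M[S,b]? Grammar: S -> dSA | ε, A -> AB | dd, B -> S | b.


For [S, b]: ε is nullable and 'b' ∈ FOLLOW(S)
Entry: S -> ε


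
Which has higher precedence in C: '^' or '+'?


'+' is additive (level 9); '^' is bitwise XOR (level 4)
Higher level binds tighter
'+' has higher precedence than '^'


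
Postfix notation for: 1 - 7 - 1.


Left to right (same or higher precedence on left)
Postfix: 1 7 - 1 -


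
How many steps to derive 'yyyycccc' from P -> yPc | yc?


Derivation: P => yPc => yyPcc => yyyPccc => yyyycccc
Steps: 4


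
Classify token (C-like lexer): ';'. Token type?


Pattern: delimiter/punctuation
Type: PUNCTUATION


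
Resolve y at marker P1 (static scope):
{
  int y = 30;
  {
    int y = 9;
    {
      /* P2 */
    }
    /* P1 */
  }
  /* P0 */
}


y declared in the same block as P1
y = 9


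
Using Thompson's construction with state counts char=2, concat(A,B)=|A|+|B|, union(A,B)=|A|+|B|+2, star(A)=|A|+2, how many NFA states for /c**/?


Syntax tree has 1 char leaf(s), 0 union(s), 2 star(s)
chars contribute 1×2 = 2; each union adds +2; each star adds +2
Total: 2 + 0 + 4 = 6 states


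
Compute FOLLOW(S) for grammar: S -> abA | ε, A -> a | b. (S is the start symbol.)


$ ∈ FOLLOW(S). For each A -> αBβ: add FIRST(β)\{ε} to FOLLOW(B); if β nullable, add FOLLOW(A).
FOLLOW(S) = {$}


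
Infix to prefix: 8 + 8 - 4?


left-to-right (same/higher precedence on left): tree is (- (+ 8 8) 4)
Prefix: - + 8 8 4


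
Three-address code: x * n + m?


Break into single-operator statements:
t1 = x * n
t2 = t1 + m


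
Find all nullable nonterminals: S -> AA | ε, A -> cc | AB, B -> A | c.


A nonterminal is nullable iff some alternative derives ε (directly, or every symbol in it is nullable)
Nullable: {S}


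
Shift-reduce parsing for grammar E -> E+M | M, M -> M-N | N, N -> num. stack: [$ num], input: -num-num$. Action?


'num' on top is the handle for N -> num
Action: reduce (N -> num)


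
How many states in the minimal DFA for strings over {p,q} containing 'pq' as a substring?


KMP-style automaton: 2 progress states + 1 absorbing accept = 3
Minimal DFA: 3 states


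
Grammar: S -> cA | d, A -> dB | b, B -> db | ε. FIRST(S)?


Per alternative of S: FIRST(cA) = {c}; FIRST(d) = {d}
FIRST(S) = {c, d}


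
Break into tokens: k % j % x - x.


Scan left to right, longest-match per lexeme
Tokens: ID(k), OP(%), ID(j), OP(%), ID(x), OP(-), ID(x)


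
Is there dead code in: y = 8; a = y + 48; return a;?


y is read by a's definition; a is returned
No dead code


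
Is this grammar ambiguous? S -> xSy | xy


balanced x^n…y^n: each string has a unique parse
Unambiguous


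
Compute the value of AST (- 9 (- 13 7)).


Evaluate inner: (- 13 7) = 6
Evaluate root: (- 9 6) = 3
Result: 3


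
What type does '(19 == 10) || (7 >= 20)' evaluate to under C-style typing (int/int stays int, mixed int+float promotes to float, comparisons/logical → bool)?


Operand types: bool || bool
Rule: logical operators take bool operands and yield bool
Result type: bool


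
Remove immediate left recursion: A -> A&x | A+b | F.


Left-recursive alternatives: A&x, A+b; non-recursive: F
Introduce A': A -> FA', A' -> &xA' | +bA' | ε


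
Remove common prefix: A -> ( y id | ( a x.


Common prefix: '('
Factored: A -> ( A', A' -> y id | a x


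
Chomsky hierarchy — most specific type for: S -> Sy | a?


Left-linear: every RHS is a terminal or one nonterminal followed by a terminal
Classification: Type 3 (Regular)


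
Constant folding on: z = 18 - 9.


18 - 9 = 9 at compile time
Optimized: z = 9


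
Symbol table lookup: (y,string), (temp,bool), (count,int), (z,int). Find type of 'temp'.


Lookup 'temp' → type bool


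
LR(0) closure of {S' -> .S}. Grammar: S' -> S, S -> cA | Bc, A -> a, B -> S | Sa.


Start: S' -> .S
For each item with dot before a nonterminal B, add B -> .γ for every B-production
Closure: [S' -> .S, S -> .cA, S -> .Bc, B -> .S, B -> .Sa]


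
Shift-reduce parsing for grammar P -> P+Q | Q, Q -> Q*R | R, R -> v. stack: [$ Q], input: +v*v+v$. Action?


lookahead ∉ {*} so Q won't extend; reduce P -> Q
Action: reduce (P -> Q)


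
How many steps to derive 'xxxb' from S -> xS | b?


Derivation: S => xS => xxS => xxxS => xxxb
Steps: 4


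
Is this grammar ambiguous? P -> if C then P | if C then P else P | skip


dangling else: 'if C then if C then skip else skip' parses two ways
Ambiguous


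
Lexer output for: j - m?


Scan left to right, longest-match per lexeme
Tokens: ID(j), OP(-), ID(m)


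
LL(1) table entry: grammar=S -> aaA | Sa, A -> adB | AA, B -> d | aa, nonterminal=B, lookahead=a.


For [B, a]: 'a' ∈ FIRST(aa)
Entry: B -> aa


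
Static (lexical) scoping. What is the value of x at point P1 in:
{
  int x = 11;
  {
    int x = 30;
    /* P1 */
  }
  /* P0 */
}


x declared in the same block as P1
x = 30


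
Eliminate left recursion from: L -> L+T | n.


Left-recursive alternatives: L+T; non-recursive: n
Introduce L': L -> nL', L' -> +TL' | ε


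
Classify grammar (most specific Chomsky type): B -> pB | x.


Right-linear: every RHS is a terminal or a terminal followed by one nonterminal
Classification: Type 3 (Regular)


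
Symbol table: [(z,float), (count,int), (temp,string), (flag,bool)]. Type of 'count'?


Lookup 'count' → type int


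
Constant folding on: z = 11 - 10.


11 - 10 = 1 at compile time
Optimized: z = 1


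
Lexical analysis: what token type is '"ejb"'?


Pattern: double-quoted sequence
Type: STRING_LITERAL


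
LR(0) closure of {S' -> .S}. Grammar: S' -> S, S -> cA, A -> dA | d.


Start: S' -> .S
For each item with dot before a nonterminal B, add B -> .γ for every B-production
Closure: [S' -> .S, S -> .cA]


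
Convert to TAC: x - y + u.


Break into single-operator statements:
t1 = x - y
t2 = t1 + u


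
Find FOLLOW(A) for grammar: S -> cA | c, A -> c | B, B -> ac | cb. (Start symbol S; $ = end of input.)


$ ∈ FOLLOW(S). For each A -> αBβ: add FIRST(β)\{ε} to FOLLOW(B); if β nullable, add FOLLOW(A).
FOLLOW(A) = {$}


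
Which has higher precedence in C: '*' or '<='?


'*' is multiplicative (level 10); '<=' is relational (level 7)
Higher level binds tighter
'*' has higher precedence than '<='


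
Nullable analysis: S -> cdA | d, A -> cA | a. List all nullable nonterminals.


A nonterminal is nullable iff some alternative derives ε (directly, or every symbol in it is nullable)
Nullable: {}


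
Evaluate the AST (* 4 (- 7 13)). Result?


Evaluate inner: (- 7 13) = -6
Evaluate root: (* 4 -6) = -24
Result: -24


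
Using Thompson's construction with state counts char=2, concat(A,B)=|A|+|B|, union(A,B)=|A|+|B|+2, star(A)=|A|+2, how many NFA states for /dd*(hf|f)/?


Syntax tree has 5 char leaf(s), 1 union(s), 1 star(s)
chars contribute 5×2 = 10; each union adds +2; each star adds +2
Total: 10 + 2 + 2 = 14 states


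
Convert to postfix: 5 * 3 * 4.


Left to right (same or higher precedence on left)
Postfix: 5 3 * 4 *


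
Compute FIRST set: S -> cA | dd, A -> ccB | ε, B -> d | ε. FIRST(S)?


Per alternative of S: FIRST(cA) = {c}; FIRST(dd) = {d}
FIRST(S) = {c, d}


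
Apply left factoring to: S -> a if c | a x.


Common prefix: 'a'
Factored: S -> a S', S' -> if c | x


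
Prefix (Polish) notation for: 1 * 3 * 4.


left-to-right (same/higher precedence on left): tree is (* (* 1 3) 4)
Prefix: * * 1 3 4


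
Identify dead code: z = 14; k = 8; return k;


z is assigned but never read
Dead: 'z = 14'


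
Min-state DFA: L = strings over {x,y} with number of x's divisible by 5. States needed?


Track (count of x) mod 5: states 0..4, accept at 0
Minimal DFA: 5 states


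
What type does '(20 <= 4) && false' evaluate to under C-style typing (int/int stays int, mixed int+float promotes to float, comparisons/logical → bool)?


Operand types: bool && bool
Rule: logical operators take bool operands and yield bool
Result type: bool


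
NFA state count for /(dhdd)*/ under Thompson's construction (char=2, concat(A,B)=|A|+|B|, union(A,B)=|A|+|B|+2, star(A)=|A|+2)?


Syntax tree has 4 char leaf(s), 0 union(s), 1 star(s)
chars contribute 4×2 = 8; each union adds +2; each star adds +2
Total: 8 + 0 + 2 = 10 states


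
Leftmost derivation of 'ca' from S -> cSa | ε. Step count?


Derivation: S => cSa => ca
Steps: 2


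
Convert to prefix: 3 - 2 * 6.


'*' binds tighter: tree is (- 3 (* 2 6))
Prefix: - 3 * 2 6


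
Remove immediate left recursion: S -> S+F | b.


Left-recursive alternatives: S+F; non-recursive: b
Introduce S': S -> bS', S' -> +FS' | ε


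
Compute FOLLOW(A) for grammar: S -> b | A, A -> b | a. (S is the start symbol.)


$ ∈ FOLLOW(S). For each A -> αBβ: add FIRST(β)\{ε} to FOLLOW(B); if β nullable, add FOLLOW(A).
FOLLOW(A) = {$}


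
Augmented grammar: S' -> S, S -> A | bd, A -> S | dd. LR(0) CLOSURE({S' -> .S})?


Start: S' -> .S
For each item with dot before a nonterminal B, add B -> .γ for every B-production
Closure: [S' -> .S, S -> .A, S -> .bd, A -> .S, A -> .dd]


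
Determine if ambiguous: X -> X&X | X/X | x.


'x&x/x' has two parse trees (no precedence encoded between & and /)
Ambiguous


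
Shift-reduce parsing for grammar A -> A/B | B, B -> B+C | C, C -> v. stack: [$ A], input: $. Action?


start symbol A on stack, input exhausted
Action: accept


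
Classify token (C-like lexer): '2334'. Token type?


Pattern: digits only
Type: INTEGER_LITERAL


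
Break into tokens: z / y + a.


Scan left to right, longest-match per lexeme
Tokens: ID(z), OP(/), ID(y), OP(+), ID(a)


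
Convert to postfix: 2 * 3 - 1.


Left to right (same or higher precedence on left)
Postfix: 2 3 * 1 -


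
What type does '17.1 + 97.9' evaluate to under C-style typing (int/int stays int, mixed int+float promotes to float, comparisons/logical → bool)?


Operand types: float + float
Rule: mixed int/float promotes to float; int/int stays int
Result type: float


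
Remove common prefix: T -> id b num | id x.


Common prefix: 'id'
Factored: T -> id T', T' -> b num | x


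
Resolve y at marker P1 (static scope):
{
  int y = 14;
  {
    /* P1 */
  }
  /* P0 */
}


P1's block does not declare y; resolves to the enclosing declaration at depth 0
y = 14


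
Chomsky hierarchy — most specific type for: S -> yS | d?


Right-linear: every RHS is a terminal or a terminal followed by one nonterminal
Classification: Type 3 (Regular)


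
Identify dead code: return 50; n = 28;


statement follows a return and is unreachable
Dead: 'n = 28'


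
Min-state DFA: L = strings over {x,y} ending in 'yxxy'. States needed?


Track the longest suffix of input matching a prefix of 'yxxy': 5 classes (prefixes of length 0..4)
Minimal DFA: 5 states


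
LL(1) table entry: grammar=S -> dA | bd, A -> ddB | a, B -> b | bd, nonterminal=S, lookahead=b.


For [S, b]: 'b' ∈ FIRST(bd)
Entry: S -> bd


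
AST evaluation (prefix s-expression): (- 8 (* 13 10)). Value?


Evaluate inner: (* 13 10) = 130
Evaluate root: (- 8 130) = -122
Result: -122


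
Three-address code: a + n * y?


Break into single-operator statements:
t1 = n * y
t2 = a + t1


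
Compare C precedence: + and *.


'*' is multiplicative (level 10); '+' is additive (level 9)
Higher level binds tighter
'*' has higher precedence than '+'


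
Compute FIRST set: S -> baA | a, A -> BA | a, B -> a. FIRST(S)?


Per alternative of S: FIRST(baA) = {b}; FIRST(a) = {a}
FIRST(S) = {a, b}


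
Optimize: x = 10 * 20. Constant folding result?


10 * 20 = 200 at compile time
Optimized: x = 200


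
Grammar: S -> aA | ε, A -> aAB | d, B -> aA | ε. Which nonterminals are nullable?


A nonterminal is nullable iff some alternative derives ε (directly, or every symbol in it is nullable)
Nullable: {B, S}


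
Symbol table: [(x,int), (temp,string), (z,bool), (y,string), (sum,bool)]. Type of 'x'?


Lookup 'x' → type int


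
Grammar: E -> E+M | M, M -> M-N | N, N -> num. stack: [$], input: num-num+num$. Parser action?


no handle on stack; shift 'num'
Action: shift


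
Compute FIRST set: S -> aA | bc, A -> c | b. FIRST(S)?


Per alternative of S: FIRST(aA) = {a}; FIRST(bc) = {b}
FIRST(S) = {a, b}


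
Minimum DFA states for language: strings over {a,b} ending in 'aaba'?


Track the longest suffix of input matching a prefix of 'aaba': 5 classes (prefixes of length 0..4)
Minimal DFA: 5 states


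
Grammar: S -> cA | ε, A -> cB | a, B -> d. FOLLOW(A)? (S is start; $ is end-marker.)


$ ∈ FOLLOW(S). For each A -> αBβ: add FIRST(β)\{ε} to FOLLOW(B); if β nullable, add FOLLOW(A).
FOLLOW(A) = {$}


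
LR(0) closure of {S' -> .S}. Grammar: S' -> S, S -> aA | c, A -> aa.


Start: S' -> .S
For each item with dot before a nonterminal B, add B -> .γ for every B-production
Closure: [S' -> .S, S -> .aA, S -> .c]


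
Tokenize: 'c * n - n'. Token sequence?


Scan left to right, longest-match per lexeme
Tokens: ID(c), OP(*), ID(n), OP(-), ID(n)


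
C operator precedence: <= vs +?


'+' is additive (level 9); '<=' is relational (level 7)
Higher level binds tighter
'+' has higher precedence than '<='


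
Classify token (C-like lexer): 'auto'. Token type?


Pattern: reserved word
Type: KEYWORD


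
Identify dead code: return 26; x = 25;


statement follows a return and is unreachable
Dead: 'x = 25'


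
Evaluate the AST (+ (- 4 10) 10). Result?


Evaluate inner: (- 4 10) = -6
Evaluate root: (+ -6 10) = 4
Result: 4


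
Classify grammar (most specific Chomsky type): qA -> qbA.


LHS has context (more than one symbol) and |LHS| ≤ |RHS|
Classification: Type 1 (Context-Sensitive)


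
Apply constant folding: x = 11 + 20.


11 + 20 = 31 at compile time
Optimized: x = 31


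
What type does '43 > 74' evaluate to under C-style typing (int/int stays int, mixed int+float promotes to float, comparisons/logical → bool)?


Operand types: int > int
Rule: comparison yields bool
Result type: bool


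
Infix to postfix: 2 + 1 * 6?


* has higher precedence, evaluate 1*6 first
Postfix: 2 1 6 * +


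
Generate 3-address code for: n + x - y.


Break into single-operator statements:
t1 = n + x
t2 = t1 - y


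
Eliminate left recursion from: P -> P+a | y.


Left-recursive alternatives: P+a; non-recursive: y
Introduce P': P -> yP', P' -> +aP' | ε


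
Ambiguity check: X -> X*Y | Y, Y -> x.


precedence layered via separate nonterminal Y: deterministic
Unambiguous


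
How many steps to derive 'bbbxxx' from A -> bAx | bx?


Derivation: A => bAx => bbAxx => bbbxxx
Steps: 3


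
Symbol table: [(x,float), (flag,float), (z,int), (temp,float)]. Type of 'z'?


Lookup 'z' → type int


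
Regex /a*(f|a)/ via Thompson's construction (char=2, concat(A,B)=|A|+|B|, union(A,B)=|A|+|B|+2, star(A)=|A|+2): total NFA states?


Syntax tree has 3 char leaf(s), 1 union(s), 1 star(s)
chars contribute 3×2 = 6; each union adds +2; each star adds +2
Total: 6 + 2 + 2 = 10 states


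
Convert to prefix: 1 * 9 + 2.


left-to-right (same/higher precedence on left): tree is (+ (* 1 9) 2)
Prefix: + * 1 9 2


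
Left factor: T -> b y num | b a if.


Common prefix: 'b'
Factored: T -> b T', T' -> y num | a if


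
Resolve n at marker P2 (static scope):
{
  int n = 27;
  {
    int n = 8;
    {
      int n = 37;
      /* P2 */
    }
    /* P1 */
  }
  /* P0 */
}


n declared in the same block as P2
n = 37


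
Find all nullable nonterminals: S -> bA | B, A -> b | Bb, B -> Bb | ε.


A nonterminal is nullable iff some alternative derives ε (directly, or every symbol in it is nullable)
Nullable: {B, S}


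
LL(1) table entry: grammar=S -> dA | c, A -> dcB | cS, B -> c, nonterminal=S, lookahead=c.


For [S, c]: 'c' ∈ FIRST(c)
Entry: S -> c


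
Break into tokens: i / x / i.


Scan left to right, longest-match per lexeme
Tokens: ID(i), OP(/), ID(x), OP(/), ID(i)


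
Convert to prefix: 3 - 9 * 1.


'*' binds tighter: tree is (- 3 (* 9 1))
Prefix: - 3 * 9 1


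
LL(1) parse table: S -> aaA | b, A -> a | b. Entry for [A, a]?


For [A, a]: 'a' ∈ FIRST(a)
Entry: A -> a


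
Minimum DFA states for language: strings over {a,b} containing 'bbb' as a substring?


KMP-style automaton: 3 progress states + 1 absorbing accept = 4
Minimal DFA: 4 states


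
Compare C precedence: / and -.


'/' is multiplicative (level 10); '-' is additive (level 9)
Higher level binds tighter
'/' has higher precedence than '-'


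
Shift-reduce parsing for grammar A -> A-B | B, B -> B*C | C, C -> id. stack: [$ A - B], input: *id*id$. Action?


'*' can extend B; shift to build B -> B*C
Action: shift


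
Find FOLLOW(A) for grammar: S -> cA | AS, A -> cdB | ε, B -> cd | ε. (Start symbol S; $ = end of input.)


$ ∈ FOLLOW(S). For each A -> αBβ: add FIRST(β)\{ε} to FOLLOW(B); if β nullable, add FOLLOW(A).
FOLLOW(A) = {$, c}


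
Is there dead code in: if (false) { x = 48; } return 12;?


condition is constant false, so the whole block is unreachable
Dead: 'if (false) { x = 48; }'


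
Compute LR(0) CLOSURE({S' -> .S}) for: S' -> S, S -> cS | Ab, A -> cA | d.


Start: S' -> .S
For each item with dot before a nonterminal B, add B -> .γ for every B-production
Closure: [S' -> .S, S -> .cS, S -> .Ab, A -> .cA, A -> .d]


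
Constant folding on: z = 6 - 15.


6 - 15 = -9 at compile time
Optimized: z = -9


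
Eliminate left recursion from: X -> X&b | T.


Left-recursive alternatives: X&b; non-recursive: T
Introduce X': X -> TX', X' -> &bX' | ε


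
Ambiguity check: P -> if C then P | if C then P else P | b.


dangling else: 'if C then if C then b else b' parses two ways
Ambiguous


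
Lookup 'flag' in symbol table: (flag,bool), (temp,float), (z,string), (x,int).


Lookup 'flag' → type bool


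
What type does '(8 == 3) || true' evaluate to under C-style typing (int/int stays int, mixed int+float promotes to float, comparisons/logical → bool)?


Operand types: bool || bool
Rule: logical operators take bool operands and yield bool
Result type: bool


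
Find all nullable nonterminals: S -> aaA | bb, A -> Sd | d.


A nonterminal is nullable iff some alternative derives ε (directly, or every symbol in it is nullable)
Nullable: {}


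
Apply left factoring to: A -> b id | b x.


Common prefix: 'b'
Factored: A -> b A', A' -> id | x


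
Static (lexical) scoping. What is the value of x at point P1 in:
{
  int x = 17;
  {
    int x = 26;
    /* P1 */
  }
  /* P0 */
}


x declared in the same block as P1
x = 26


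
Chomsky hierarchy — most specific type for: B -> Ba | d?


Left-linear: every RHS is a terminal or one nonterminal followed by a terminal
Classification: Type 3 (Regular)


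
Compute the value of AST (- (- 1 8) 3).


Evaluate inner: (- 1 8) = -7
Evaluate root: (- -7 3) = -10
Result: -10


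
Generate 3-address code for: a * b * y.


Break into single-operator statements:
t1 = a * b
t2 = t1 * y


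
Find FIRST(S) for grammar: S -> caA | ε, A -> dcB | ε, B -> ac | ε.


Per alternative of S: FIRST(caA) = {c}; FIRST(ε) = {ε}
FIRST(S) = {c, ε}


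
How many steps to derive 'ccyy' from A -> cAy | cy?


Derivation: A => cAy => ccyy
Steps: 2


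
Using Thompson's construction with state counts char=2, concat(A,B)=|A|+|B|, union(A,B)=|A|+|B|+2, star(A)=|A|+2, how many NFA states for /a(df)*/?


Syntax tree has 3 char leaf(s), 0 union(s), 1 star(s)
chars contribute 3×2 = 6; each union adds +2; each star adds +2
Total: 6 + 0 + 2 = 8 states


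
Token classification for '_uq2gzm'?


Pattern: letter/underscore followed by alphanumerics, not a keyword
Type: IDENTIFIER


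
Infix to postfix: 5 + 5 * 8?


* has higher precedence, evaluate 5*8 first
Postfix: 5 5 8 * +


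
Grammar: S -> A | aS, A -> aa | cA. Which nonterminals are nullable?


A nonterminal is nullable iff some alternative derives ε (directly, or every symbol in it is nullable)
Nullable: {}


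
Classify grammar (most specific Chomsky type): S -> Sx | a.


Left-linear: every RHS is a terminal or one nonterminal followed by a terminal
Classification: Type 3 (Regular)


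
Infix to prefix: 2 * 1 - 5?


left-to-right (same/higher precedence on left): tree is (- (* 2 1) 5)
Prefix: - * 2 1 5


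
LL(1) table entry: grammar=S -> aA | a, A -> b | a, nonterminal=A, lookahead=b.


For [A, b]: 'b' ∈ FIRST(b)
Entry: A -> b


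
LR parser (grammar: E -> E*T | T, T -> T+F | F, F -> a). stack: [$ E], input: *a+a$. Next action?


shift '*' to continue E -> E*T
Action: shift


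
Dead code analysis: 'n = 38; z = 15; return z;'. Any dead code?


n is assigned but never read
Dead: 'n = 38'


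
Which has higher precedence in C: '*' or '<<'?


'*' is multiplicative (level 10); '<<' is shift (level 8)
Higher level binds tighter
'*' has higher precedence than '<<'


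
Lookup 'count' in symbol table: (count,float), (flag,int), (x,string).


Lookup 'count' → type float


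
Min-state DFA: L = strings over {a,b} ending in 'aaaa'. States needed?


Track the longest suffix of input matching a prefix of 'aaaa': 5 classes (prefixes of length 0..4)
Minimal DFA: 5 states


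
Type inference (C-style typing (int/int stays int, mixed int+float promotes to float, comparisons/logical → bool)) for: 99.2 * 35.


Operand types: float * int
Rule: mixed int/float promotes to float; int/int stays int
Result type: float


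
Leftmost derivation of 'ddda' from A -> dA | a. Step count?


Derivation: A => dA => ddA => dddA => ddda
Steps: 4


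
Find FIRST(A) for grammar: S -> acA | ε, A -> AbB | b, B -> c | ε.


Per alternative of A: FIRST(AbB) = {b}; FIRST(b) = {b}
FIRST(A) = {b}


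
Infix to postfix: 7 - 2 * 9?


* has higher precedence, evaluate 2*9 first
Postfix: 7 2 9 * -


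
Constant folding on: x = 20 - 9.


20 - 9 = 11 at compile time
Optimized: x = 11


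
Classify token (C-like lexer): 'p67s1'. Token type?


Pattern: letter/underscore followed by alphanumerics, not a keyword
Type: IDENTIFIER


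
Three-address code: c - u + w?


Break into single-operator statements:
t1 = c - u
t2 = t1 + w


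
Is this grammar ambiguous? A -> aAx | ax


balanced a^n…x^n: each string has a unique parse
Unambiguous


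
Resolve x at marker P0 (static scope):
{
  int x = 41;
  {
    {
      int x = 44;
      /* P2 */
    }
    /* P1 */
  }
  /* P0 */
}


x declared in the same block as P0
x = 41


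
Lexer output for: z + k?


Scan left to right, longest-match per lexeme
Tokens: ID(z), OP(+), ID(k)


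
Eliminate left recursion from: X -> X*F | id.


Left-recursive alternatives: X*F; non-recursive: id
Introduce X': X -> idX', X' -> *FX' | ε


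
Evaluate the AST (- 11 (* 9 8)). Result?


Evaluate inner: (* 9 8) = 72
Evaluate root: (- 11 72) = -61
Result: -61


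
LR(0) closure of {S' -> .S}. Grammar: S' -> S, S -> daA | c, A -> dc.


Start: S' -> .S
For each item with dot before a nonterminal B, add B -> .γ for every B-production
Closure: [S' -> .S, S -> .daA, S -> .c]


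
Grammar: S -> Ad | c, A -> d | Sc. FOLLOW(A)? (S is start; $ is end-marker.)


$ ∈ FOLLOW(S). For each A -> αBβ: add FIRST(β)\{ε} to FOLLOW(B); if β nullable, add FOLLOW(A).
FOLLOW(A) = {d}


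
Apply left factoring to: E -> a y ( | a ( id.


Common prefix: 'a'
Factored: E -> a E', E' -> y ( | ( id


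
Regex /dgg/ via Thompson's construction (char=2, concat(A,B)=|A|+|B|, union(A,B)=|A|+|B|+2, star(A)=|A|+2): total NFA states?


Syntax tree has 3 char leaf(s), 0 union(s), 0 star(s)
chars contribute 3×2 = 6; each union adds +2; each star adds +2
Total: 6 + 0 + 0 = 6 states


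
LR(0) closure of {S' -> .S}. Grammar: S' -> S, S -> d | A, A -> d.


Start: S' -> .S
For each item with dot before a nonterminal B, add B -> .γ for every B-production
Closure: [S' -> .S, S -> .d, S -> .A, A -> .d]


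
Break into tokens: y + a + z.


Scan left to right, longest-match per lexeme
Tokens: ID(y), OP(+), ID(a), OP(+), ID(z)


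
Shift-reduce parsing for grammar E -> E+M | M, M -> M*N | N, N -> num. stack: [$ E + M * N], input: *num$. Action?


handle 'M*N' on top
Action: reduce (M -> M*N)


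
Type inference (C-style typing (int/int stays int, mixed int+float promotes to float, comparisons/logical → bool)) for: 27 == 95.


Operand types: int == int
Rule: comparison yields bool
Result type: bool


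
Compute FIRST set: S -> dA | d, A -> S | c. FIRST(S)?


Per alternative of S: FIRST(dA) = {d}; FIRST(d) = {d}
FIRST(S) = {d}


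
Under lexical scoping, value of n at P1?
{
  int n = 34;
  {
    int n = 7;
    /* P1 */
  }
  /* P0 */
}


n declared in the same block as P1
n = 7


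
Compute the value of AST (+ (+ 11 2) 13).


Evaluate inner: (+ 11 2) = 13
Evaluate root: (+ 13 13) = 26
Result: 26


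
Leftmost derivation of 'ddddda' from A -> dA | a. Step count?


Derivation: A => dA => ddA => dddA => ddddA => dddddA => ddddda
Steps: 6


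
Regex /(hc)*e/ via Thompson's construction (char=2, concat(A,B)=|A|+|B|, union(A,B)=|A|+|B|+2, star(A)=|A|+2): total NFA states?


Syntax tree has 3 char leaf(s), 0 union(s), 1 star(s)
chars contribute 3×2 = 6; each union adds +2; each star adds +2
Total: 6 + 0 + 2 = 8 states


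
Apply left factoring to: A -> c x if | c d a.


Common prefix: 'c'
Factored: A -> c A', A' -> x if | d a


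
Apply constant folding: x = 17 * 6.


17 * 6 = 102 at compile time
Optimized: x = 102


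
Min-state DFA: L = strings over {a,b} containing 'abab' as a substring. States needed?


KMP-style automaton: 4 progress states + 1 absorbing accept = 5
Minimal DFA: 5 states


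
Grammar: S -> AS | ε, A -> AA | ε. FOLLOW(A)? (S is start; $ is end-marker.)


$ ∈ FOLLOW(S). For each A -> αBβ: add FIRST(β)\{ε} to FOLLOW(B); if β nullable, add FOLLOW(A).
FOLLOW(A) = {$}


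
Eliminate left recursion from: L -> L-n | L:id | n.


Left-recursive alternatives: L-n, L:id; non-recursive: n
Introduce L': L -> nL', L' -> -nL' | :idL' | ε


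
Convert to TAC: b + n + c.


Break into single-operator statements:
t1 = b + n
t2 = t1 + c


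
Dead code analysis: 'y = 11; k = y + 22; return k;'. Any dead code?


y is read by k's definition; k is returned
No dead code


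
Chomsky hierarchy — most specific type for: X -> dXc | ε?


Single nonterminal LHS, but d^n c^n is not regular
Classification: Type 2 (Context-Free)


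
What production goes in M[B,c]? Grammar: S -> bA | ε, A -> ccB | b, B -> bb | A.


For [B, c]: 'c' ∈ FIRST(A)
Entry: B -> A


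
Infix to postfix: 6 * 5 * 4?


Left to right (same or higher precedence on left)
Postfix: 6 5 * 4 *


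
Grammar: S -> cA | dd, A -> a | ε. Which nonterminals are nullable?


A nonterminal is nullable iff some alternative derives ε (directly, or every symbol in it is nullable)
Nullable: {A}


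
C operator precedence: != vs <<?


'<<' is shift (level 8); '!=' is equality (level 6)
Higher level binds tighter
'<<' has higher precedence than '!='


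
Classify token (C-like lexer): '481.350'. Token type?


Pattern: digits with a decimal point
Type: FLOAT_LITERAL


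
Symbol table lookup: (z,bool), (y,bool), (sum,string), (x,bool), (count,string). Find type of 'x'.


Lookup 'x' → type bool


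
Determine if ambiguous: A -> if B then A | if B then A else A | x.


dangling else: 'if B then if B then x else x' parses two ways
Ambiguous


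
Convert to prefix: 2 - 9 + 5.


left-to-right (same/higher precedence on left): tree is (+ (- 2 9) 5)
Prefix: + - 2 9 5


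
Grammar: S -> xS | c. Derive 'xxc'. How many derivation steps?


Derivation: S => xS => xxS => xxc
Steps: 3


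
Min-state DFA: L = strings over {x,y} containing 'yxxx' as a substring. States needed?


KMP-style automaton: 4 progress states + 1 absorbing accept = 5
Minimal DFA: 5 states


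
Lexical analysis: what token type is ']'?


Pattern: delimiter/punctuation
Type: PUNCTUATION


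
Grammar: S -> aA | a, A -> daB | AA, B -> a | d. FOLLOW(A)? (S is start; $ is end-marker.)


$ ∈ FOLLOW(S). For each A -> αBβ: add FIRST(β)\{ε} to FOLLOW(B); if β nullable, add FOLLOW(A).
FOLLOW(A) = {$, d}


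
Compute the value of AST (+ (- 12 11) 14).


Evaluate inner: (- 12 11) = 1
Evaluate root: (+ 1 14) = 15
Result: 15


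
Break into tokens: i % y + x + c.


Scan left to right, longest-match per lexeme
Tokens: ID(i), OP(%), ID(y), OP(+), ID(x), OP(+), ID(c)


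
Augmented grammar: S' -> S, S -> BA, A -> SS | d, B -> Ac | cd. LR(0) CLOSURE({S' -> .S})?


Start: S' -> .S
For each item with dot before a nonterminal B, add B -> .γ for every B-production
Closure: [S' -> .S, S -> .BA, B -> .Ac, B -> .cd, A -> .SS, A -> .d]


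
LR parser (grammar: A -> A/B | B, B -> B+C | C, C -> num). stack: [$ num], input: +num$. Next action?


'num' on top is the handle for C -> num
Action: reduce (C -> num)


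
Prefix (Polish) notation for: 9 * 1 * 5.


left-to-right (same/higher precedence on left): tree is (* (* 9 1) 5)
Prefix: * * 9 1 5


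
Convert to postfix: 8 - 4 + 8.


Left to right (same or higher precedence on left)
Postfix: 8 4 - 8 +


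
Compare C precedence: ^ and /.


'/' is multiplicative (level 10); '^' is bitwise XOR (level 4)
Higher level binds tighter
'/' has higher precedence than '^'


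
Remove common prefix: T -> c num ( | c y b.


Common prefix: 'c'
Factored: T -> c T', T' -> num ( | y b


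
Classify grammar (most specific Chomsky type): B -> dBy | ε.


Single nonterminal LHS, but d^n y^n is not regular
Classification: Type 2 (Context-Free)


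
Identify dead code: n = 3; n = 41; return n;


first assignment to n is overwritten before any read
Dead: 'n = 3'


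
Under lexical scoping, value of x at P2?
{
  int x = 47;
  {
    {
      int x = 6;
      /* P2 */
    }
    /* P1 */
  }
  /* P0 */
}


x declared in the same block as P2
x = 6


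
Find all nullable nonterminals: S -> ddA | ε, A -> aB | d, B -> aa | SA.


A nonterminal is nullable iff some alternative derives ε (directly, or every symbol in it is nullable)
Nullable: {S}


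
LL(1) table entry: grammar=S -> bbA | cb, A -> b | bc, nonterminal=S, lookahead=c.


For [S, c]: 'c' ∈ FIRST(cb)
Entry: S -> cb


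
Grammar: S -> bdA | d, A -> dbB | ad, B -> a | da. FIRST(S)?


Per alternative of S: FIRST(bdA) = {b}; FIRST(d) = {d}
FIRST(S) = {b, d}


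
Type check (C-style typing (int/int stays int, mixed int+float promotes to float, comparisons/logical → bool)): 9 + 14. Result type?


Operand types: int + int
Rule: mixed int/float promotes to float; int/int stays int
Result type: int


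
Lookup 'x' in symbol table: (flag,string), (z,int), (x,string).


Lookup 'x' → type string


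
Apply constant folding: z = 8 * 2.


8 * 2 = 16 at compile time
Optimized: z = 16


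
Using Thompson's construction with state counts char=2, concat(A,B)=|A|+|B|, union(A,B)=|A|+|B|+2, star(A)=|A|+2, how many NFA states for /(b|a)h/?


Syntax tree has 3 char leaf(s), 1 union(s), 0 star(s)
chars contribute 3×2 = 6; each union adds +2; each star adds +2
Total: 6 + 2 + 0 = 8 states


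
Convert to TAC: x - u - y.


Break into single-operator statements:
t1 = x - u
t2 = t1 - y


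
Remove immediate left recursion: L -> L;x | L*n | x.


Left-recursive alternatives: L;x, L*n; non-recursive: x
Introduce L': L -> xL', L' -> ;xL' | *nL' | ε


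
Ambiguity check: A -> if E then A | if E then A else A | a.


dangling else: 'if E then if E then a else a' parses two ways
Ambiguous


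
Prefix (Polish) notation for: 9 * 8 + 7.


left-to-right (same/higher precedence on left): tree is (+ (* 9 8) 7)
Prefix: + * 9 8 7


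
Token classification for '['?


Pattern: delimiter/punctuation
Type: PUNCTUATION


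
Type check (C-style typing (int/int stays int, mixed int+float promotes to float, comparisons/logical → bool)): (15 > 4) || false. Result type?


Operand types: bool || bool
Rule: logical operators take bool operands and yield bool
Result type: bool


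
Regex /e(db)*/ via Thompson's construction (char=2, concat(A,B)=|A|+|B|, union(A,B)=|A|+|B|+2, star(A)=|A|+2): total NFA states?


Syntax tree has 3 char leaf(s), 0 union(s), 1 star(s)
chars contribute 3×2 = 6; each union adds +2; each star adds +2
Total: 6 + 0 + 2 = 8 states


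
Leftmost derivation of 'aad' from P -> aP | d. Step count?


Derivation: P => aP => aaP => aad
Steps: 3


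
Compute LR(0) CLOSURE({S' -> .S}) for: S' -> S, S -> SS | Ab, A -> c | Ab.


Start: S' -> .S
For each item with dot before a nonterminal B, add B -> .γ for every B-production
Closure: [S' -> .S, S -> .SS, S -> .Ab, A -> .c, A -> .Ab]


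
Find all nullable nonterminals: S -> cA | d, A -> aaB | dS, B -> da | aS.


A nonterminal is nullable iff some alternative derives ε (directly, or every symbol in it is nullable)
Nullable: {}


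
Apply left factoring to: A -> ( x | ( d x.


Common prefix: '('
Factored: A -> ( A', A' -> x | d x


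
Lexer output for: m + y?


Scan left to right, longest-match per lexeme
Tokens: ID(m), OP(+), ID(y)


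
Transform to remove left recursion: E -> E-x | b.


Left-recursive alternatives: E-x; non-recursive: b
Introduce E': E -> bE', E' -> -xE' | ε


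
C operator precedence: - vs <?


'-' is additive (level 9); '<' is relational (level 7)
Higher level binds tighter
'-' has higher precedence than '<'


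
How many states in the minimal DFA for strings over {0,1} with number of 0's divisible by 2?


Track (count of 0) mod 2: states 0..1, accept at 0
Minimal DFA: 2 states


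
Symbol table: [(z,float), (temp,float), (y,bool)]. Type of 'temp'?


Lookup 'temp' → type float


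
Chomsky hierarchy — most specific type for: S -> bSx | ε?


Single nonterminal LHS, but b^n x^n is not regular
Classification: Type 2 (Context-Free)


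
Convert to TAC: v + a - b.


Break into single-operator statements:
t1 = v + a
t2 = t1 - b


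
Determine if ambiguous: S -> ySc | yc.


balanced y^n…c^n: each string has a unique parse
Unambiguous


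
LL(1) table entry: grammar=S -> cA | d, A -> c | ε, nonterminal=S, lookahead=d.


For [S, d]: 'd' ∈ FIRST(d)
Entry: S -> d


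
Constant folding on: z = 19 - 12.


19 - 12 = 7 at compile time
Optimized: z = 7


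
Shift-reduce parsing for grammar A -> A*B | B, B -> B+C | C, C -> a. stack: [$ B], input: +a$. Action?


shift '+' to continue B -> B+C
Action: shift


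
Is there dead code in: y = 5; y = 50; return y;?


first assignment to y is overwritten before any read
Dead: 'y = 5'


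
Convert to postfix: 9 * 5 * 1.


Left to right (same or higher precedence on left)
Postfix: 9 5 * 1 *


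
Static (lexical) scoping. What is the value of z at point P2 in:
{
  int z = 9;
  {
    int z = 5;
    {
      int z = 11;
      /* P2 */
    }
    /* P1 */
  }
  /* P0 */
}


z declared in the same block as P2
z = 11
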